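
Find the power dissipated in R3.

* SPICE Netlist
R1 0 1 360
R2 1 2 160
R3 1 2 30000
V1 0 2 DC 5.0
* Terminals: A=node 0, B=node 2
Nodal analysis, taking node 2 as the 0 V reference.
Source V1 fixes V_0 = 5 V.
KCL at each unknown node (sum of currents leaving = 0; resistances in Ω):
  Node 1: (V_1 - 5)/360 + (V_1 - 0)/160 + (V_1 - 0)/30000 = 0
Collecting terms: 0.009061 × V_1 = 0.01389  =>  V_1 = 1.533 V
I_R3 = (V_1 - V_2)/R3 = (1.533 - 0)/30000 = 0.00005109 A
P_R3 = I_R3² × R3 = (0.00005109)² × 30000 = 0.00007832 W

Final answer: 7.832e-05 W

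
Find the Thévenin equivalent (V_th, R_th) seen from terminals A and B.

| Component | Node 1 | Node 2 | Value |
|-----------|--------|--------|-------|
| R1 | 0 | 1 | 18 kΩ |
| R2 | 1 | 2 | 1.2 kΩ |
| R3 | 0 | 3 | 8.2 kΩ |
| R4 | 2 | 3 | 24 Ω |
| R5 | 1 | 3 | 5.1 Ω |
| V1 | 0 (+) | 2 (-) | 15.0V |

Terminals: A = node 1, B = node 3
Step 1 — V_th is the open-circuit voltage V_A - V_B (nothing connected across the terminals).
Nodal analysis, taking node 2 as the 0 V reference.
Source V1 fixes V_0 = 15 V.
KCL at each unknown node (sum of currents leaving = 0; resistances in Ω):
  Node 1: (V_1 - 15)/18000 + (V_1 - 0)/1200 + (V_1 - V_3)/5.1 = 0
  Node 3: (V_3 - 15)/8200 + (V_3 - 0)/24 + (V_3 - V_1)/5.1 = 0
Collecting terms (coefficients in siemens):
  0.197·V_1 - 0.1961·V_3 = 0.0008333
  0.2379·V_3 - 0.1961·V_1 = 0.001829
Determinant D = (0.197)(0.2379) - (-0.1961)(-0.1961) = 0.008405
V_1 = [(0.0008333)(0.2379) - (-0.1961)(0.001829)]/D = 0.06626 V
V_3 = [(0.197)(0.001829) - (0.0008333)(-0.1961)]/D = 0.06231 V
V_th = V_1 - V_3 = 0.06626 - 0.06231 = 0.00395 V
Step 2 — R_th: zero the source — replace V1 by a short circuit (node 2 merges into node 0) — and find the resistance seen between A (node 1) and B (node 3).
Reduce the network between node 1 (A) and node 3 (B) by series/parallel combination:
  Rp1 = R1 ‖ R2 (parallel, both between nodes 0 and 1) = 1/(1/18000 + 1/1200) = 1125 Ω
  Rp2 = R3 ‖ R4 (parallel, both between nodes 0 and 3) = 1/(1/8200 + 1/24) = 23.93 Ω
  Rs1 = Rp1 + Rp2 (series, joined only at node 0) = 1125 + 23.93 = 1149 Ω
  Rp3 = R5 ‖ Rs1 (parallel, both between nodes 1 and 3) = 1/(1/5.1 + 1/1149) = 5.077 Ω
R_th = 5.077 Ω

Final answer: V_th = 0.00395 V, R_th = 5.077 Ω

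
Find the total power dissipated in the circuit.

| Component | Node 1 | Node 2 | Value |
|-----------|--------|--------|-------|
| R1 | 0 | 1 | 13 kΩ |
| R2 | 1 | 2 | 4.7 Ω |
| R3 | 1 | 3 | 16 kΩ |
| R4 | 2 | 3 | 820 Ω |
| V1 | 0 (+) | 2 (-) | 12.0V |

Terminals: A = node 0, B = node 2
Nodal analysis, taking node 2 as the 0 V reference.
Source V1 fixes V_0 = 12 V.
KCL at each unknown node (sum of currents leaving = 0; resistances in Ω):
  Node 1: (V_1 - 12)/13000 + (V_1 - 0)/4.7 + (V_1 - V_3)/16000 = 0
  Node 3: (V_3 - V_1)/16000 + (V_3 - 0)/820 = 0
Collecting terms (coefficients in siemens):
  0.2129·V_1 - 0.0000625·V_3 = 0.0009231
  0.001282·V_3 - 0.0000625·V_1 = 0
Determinant D = (0.2129)(0.001282) - (-0.0000625)(-0.0000625) = 0.0002729
V_1 = [(0.0009231)(0.001282) - (-0.0000625)(0)]/D = 0.004336 V
V_3 = [(0.2129)(0) - (0.0009231)(-0.0000625)]/D = 0.0002114 V
Power in each resistor, P = (ΔV)²/R:
  P_R1 = (12 - 0.004336)²/13000 = 0.01107 W
  P_R2 = (0.004336 - 0)²/4.7 = 0.000004 W
  P_R3 = (0.004336 - 0.0002114)²/16000 = 0.000000001063 W
  P_R4 = (0 - 0.0002114)²/820 = 0.00000000005448 W
P_total = P_R1 + P_R2 + P_R3 + P_R4 = 0.01107 W

Final answer: 0.01107 W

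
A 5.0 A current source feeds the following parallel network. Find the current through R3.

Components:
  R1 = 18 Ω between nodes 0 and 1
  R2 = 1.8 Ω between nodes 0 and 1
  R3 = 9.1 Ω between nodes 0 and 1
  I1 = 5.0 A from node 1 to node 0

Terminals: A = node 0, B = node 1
All resistors sit directly between nodes 0 and 1, so they are in parallel and share one voltage V; the full source current 5 A splits among them.
1/R_par = 1/18 + 1/1.8 + 1/9.1 = 0.721 S  =>  R_par = 1.387 Ω
V = I × R_par = 5 × 1.387 = 6.935 V
I_R3 = V/R3 = 6.935/9.1 = 0.7621 A

Final answer: 0.7621 A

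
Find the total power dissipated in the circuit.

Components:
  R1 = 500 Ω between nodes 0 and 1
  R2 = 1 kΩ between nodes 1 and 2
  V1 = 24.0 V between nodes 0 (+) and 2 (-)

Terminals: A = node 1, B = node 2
Nodal analysis, taking node 2 as the 0 V reference.
Source V1 fixes V_0 = 24 V.
KCL at each unknown node (sum of currents leaving = 0; resistances in Ω):
  Node 1: (V_1 - 24)/500 + (V_1 - 0)/1000 = 0
Collecting terms: 0.003 × V_1 = 0.048  =>  V_1 = 16 V
Power in each resistor, P = (ΔV)²/R:
  P_R1 = (24 - 16)²/500 = 0.128 W
  P_R2 = (16 - 0)²/1000 = 0.256 W
P_total = P_R1 + P_R2 = 0.384 W

Final answer: 0.384 W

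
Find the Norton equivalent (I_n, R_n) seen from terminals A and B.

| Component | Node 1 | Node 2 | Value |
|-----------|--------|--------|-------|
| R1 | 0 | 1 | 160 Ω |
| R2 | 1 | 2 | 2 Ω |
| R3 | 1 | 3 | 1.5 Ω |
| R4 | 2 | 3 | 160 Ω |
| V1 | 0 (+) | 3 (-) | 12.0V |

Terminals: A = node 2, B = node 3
Find the Thévenin equivalent first; then I_n = V_th/R_th and R_n = R_th.
Step 1 — V_th is the open-circuit voltage V_A - V_B (nothing connected across the terminals).
Nodal analysis, taking node 3 as the 0 V reference.
Source V1 fixes V_0 = 12 V.
KCL at each unknown node (sum of currents leaving = 0; resistances in Ω):
  Node 1: (V_1 - 12)/160 + (V_1 - V_2)/2 + (V_1 - 0)/1.5 = 0
  Node 2: (V_2 - V_1)/2 + (V_2 - 0)/160 = 0
Collecting terms (coefficients in siemens):
  1.173·V_1 - 0.5·V_2 = 0.075
  0.5062·V_2 - 0.5·V_1 = 0
Determinant D = (1.173)(0.5062) - (-0.5)(-0.5) = 0.3438
V_1 = [(0.075)(0.5062) - (-0.5)(0)]/D = 0.1104 V
V_2 = [(1.173)(0) - (0.075)(-0.5)]/D = 0.1091 V
V_th = V_2 - V_3 = 0.1091 - 0 = 0.1091 V
Step 2 — R_th: zero the source — replace V1 by a short circuit (node 3 merges into node 0) — and find the resistance seen between A (node 2) and B (node 0).
Reduce the network between node 2 (A) and node 0 (B) by series/parallel combination:
  Rp1 = R1 ‖ R3 (parallel, both between nodes 0 and 1) = 1/(1/160 + 1/1.5) = 1.486 Ω
  Rs1 = R2 + Rp1 (series, joined only at node 1) = 2 + 1.486 = 3.486 Ω
  Rp2 = R4 ‖ Rs1 (parallel, both between nodes 0 and 2) = 1/(1/160 + 1/3.486) = 3.412 Ω
R_th = 3.412 Ω
I_n = V_th/R_th = 0.1091/3.412 = 0.03197 A, and R_n = R_th = 3.412 Ω

Final answer: I_n = 0.03197 A, R_n = 3.412 Ω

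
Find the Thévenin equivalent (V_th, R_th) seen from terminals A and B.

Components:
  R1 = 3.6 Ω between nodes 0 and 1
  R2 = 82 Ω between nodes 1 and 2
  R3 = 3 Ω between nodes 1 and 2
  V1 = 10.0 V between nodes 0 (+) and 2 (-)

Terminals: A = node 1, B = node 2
Step 1 — V_th is the open-circuit voltage V_A - V_B (nothing connected across the terminals).
Nodal analysis, taking node 2 as the 0 V reference.
Source V1 fixes V_0 = 10 V.
KCL at each unknown node (sum of currents leaving = 0; resistances in Ω):
  Node 1: (V_1 - 10)/3.6 + (V_1 - 0)/82 + (V_1 - 0)/3 = 0
Collecting terms: 0.6233 × V_1 = 2.778  =>  V_1 = 4.457 V
V_th = V_1 - V_2 = 4.457 - 0 = 4.457 V
Step 2 — R_th: zero the source — replace V1 by a short circuit (node 2 merges into node 0) — and find the resistance seen between A (node 1) and B (node 0).
Reduce the network between node 1 (A) and node 0 (B) by series/parallel combination:
  Rp1 = R1 ‖ R2 ‖ R3 (parallel, all between nodes 0 and 1) = 1/(1/3.6 + 1/82 + 1/3) = 1.604 Ω
R_th = 1.604 Ω

Final answer: V_th = 4.457 V, R_th = 1.604 Ω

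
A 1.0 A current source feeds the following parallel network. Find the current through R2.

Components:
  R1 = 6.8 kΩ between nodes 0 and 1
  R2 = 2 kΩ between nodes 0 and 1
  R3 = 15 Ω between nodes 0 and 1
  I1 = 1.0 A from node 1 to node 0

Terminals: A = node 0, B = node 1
All resistors sit directly between nodes 0 and 1, so they are in parallel and share one voltage V; the full source current 1 A splits among them.
1/R_par = 1/6800 + 1/2000 + 1/15 = 0.06731 S  =>  R_par = 14.86 Ω
V = I × R_par = 1 × 14.86 = 14.86 V
I_R2 = V/R2 = 14.86/2000 = 0.007428 A

Final answer: 0.007428 A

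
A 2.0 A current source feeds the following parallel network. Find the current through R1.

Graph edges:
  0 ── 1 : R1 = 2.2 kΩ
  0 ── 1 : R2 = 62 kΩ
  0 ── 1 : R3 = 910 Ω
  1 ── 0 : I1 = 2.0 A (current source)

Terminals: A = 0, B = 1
All resistors sit directly between nodes 0 and 1, so they are in parallel and share one voltage V; the full source current 2 A splits among them.
1/R_par = 1/2200 + 1/62000 + 1/910 = 0.00157 S  =>  R_par = 637.1 Ω
V = I × R_par = 2 × 637.1 = 1274 V
I_R1 = V/R1 = 1274/2200 = 0.5792 A

Final answer: 0.5792 A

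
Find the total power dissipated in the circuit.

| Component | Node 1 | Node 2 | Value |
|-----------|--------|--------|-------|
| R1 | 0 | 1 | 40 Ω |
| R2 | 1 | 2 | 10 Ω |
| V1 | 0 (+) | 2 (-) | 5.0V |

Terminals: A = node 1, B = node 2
Nodal analysis, taking node 2 as the 0 V reference.
Source V1 fixes V_0 = 5 V.
KCL at each unknown node (sum of currents leaving = 0; resistances in Ω):
  Node 1: (V_1 - 5)/40 + (V_1 - 0)/10 = 0
Collecting terms: 0.125 × V_1 = 0.125  =>  V_1 = 1 V
Power in each resistor, P = (ΔV)²/R:
  P_R1 = (5 - 1)²/40 = 0.4 W
  P_R2 = (1 - 0)²/10 = 0.1 W
P_total = P_R1 + P_R2 = 0.5 W

Final answer: 0.5 W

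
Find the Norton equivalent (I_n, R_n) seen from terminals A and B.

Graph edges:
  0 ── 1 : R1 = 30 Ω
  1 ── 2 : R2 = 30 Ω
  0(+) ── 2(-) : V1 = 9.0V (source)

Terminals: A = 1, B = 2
Find the Thévenin equivalent first; then I_n = V_th/R_th and R_n = R_th.
Step 1 — V_th is the open-circuit voltage V_A - V_B (nothing connected across the terminals).
Nodal analysis, taking node 2 as the 0 V reference.
Source V1 fixes V_0 = 9 V.
KCL at each unknown node (sum of currents leaving = 0; resistances in Ω):
  Node 1: (V_1 - 9)/30 + (V_1 - 0)/30 = 0
Collecting terms: 0.06667 × V_1 = 0.3  =>  V_1 = 4.5 V
V_th = V_1 - V_2 = 4.5 - 0 = 4.5 V
Step 2 — R_th: zero the source — replace V1 by a short circuit (node 2 merges into node 0) — and find the resistance seen between A (node 1) and B (node 0).
Reduce the network between node 1 (A) and node 0 (B) by series/parallel combination:
  Rp1 = R1 ‖ R2 (parallel, both between nodes 0 and 1) = 1/(1/30 + 1/30) = 15 Ω
R_th = 15 Ω
I_n = V_th/R_th = 4.5/15 = 0.3 A, and R_n = R_th = 15 Ω

Final answer: I_n = 0.3 A, R_n = 15 Ω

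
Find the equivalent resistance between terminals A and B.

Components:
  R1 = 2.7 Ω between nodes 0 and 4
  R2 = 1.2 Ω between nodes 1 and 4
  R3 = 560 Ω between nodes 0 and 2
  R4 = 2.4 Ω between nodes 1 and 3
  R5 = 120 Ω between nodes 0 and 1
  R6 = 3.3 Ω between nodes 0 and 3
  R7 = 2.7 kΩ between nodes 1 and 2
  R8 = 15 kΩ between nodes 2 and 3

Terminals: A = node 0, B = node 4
The network is not a plain series/parallel combination. Inject a 1 A test current into terminal A (node 0) and return it from terminal B (node 4); then R_eq = V_A / (1 A).
Nodal analysis, taking node 4 as the 0 V reference.
Current source I_test pushes 1 A into node 0 and draws it out of node 4.
KCL at each unknown node (sum of currents leaving = 0; resistances in Ω):
  Node 0: (V_0 - 0)/2.7 + (V_0 - V_2)/560 + (V_0 - V_1)/120 + (V_0 - V_3)/3.3 - 1 = 0
  Node 1: (V_1 - V_0)/120 + (V_1 - 0)/1.2 + (V_1 - V_3)/2.4 + (V_1 - V_2)/2700 = 0
  Node 2: (V_2 - V_0)/560 + (V_2 - V_1)/2700 + (V_2 - V_3)/15000 = 0
  Node 3: (V_3 - V_0)/3.3 + (V_3 - V_1)/2.4 + (V_3 - V_2)/15000 = 0
Collecting terms (coefficients in siemens):
  0.6835·V_0 - 0.008333·V_1 - 0.001786·V_2 - 0.303·V_3 = 1
  1.259·V_1 - 0.008333·V_0 - 0.0003704·V_2 - 0.4167·V_3 = 0
  0.002223·V_2 - 0.001786·V_0 - 0.0003704·V_1 - 0.00006667·V_3 = 0
  0.7198·V_3 - 0.303·V_0 - 0.4167·V_1 - 0.00006667·V_2 = 0
Solving these 4 simultaneous equations (Gaussian elimination) gives:
  V_0 = 1.919 V, V_1 = 0.3472 V, V_2 = 1.63 V, V_3 = 1.009 V
R_eq = V_0 / 1 A = 1.919 Ω

Final answer: 1.919 Ω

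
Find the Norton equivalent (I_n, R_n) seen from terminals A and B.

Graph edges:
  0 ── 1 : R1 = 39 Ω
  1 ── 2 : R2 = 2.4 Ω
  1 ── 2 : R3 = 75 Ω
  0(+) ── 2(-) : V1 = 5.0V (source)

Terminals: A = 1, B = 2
Find the Thévenin equivalent first; then I_n = V_th/R_th and R_n = R_th.
Step 1 — V_th is the open-circuit voltage V_A - V_B (nothing connected across the terminals).
Nodal analysis, taking node 2 as the 0 V reference.
Source V1 fixes V_0 = 5 V.
KCL at each unknown node (sum of currents leaving = 0; resistances in Ω):
  Node 1: (V_1 - 5)/39 + (V_1 - 0)/2.4 + (V_1 - 0)/75 = 0
Collecting terms: 0.4556 × V_1 = 0.1282  =>  V_1 = 0.2814 V
V_th = V_1 - V_2 = 0.2814 - 0 = 0.2814 V
Step 2 — R_th: zero the source — replace V1 by a short circuit (node 2 merges into node 0) — and find the resistance seen between A (node 1) and B (node 0).
Reduce the network between node 1 (A) and node 0 (B) by series/parallel combination:
  Rp1 = R1 ‖ R2 ‖ R3 (parallel, all between nodes 0 and 1) = 1/(1/39 + 1/2.4 + 1/75) = 2.195 Ω
R_th = 2.195 Ω
I_n = V_th/R_th = 0.2814/2.195 = 0.1282 A, and R_n = R_th = 2.195 Ω

Final answer: I_n = 0.1282 A, R_n = 2.195 Ω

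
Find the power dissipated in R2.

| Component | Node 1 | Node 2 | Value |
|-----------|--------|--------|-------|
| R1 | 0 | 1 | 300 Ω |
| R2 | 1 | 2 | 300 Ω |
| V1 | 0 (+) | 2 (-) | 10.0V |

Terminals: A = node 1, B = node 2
Nodal analysis, taking node 2 as the 0 V reference.
Source V1 fixes V_0 = 10 V.
KCL at each unknown node (sum of currents leaving = 0; resistances in Ω):
  Node 1: (V_1 - 10)/300 + (V_1 - 0)/300 = 0
Collecting terms: 0.006667 × V_1 = 0.03333  =>  V_1 = 5 V
I_R2 = (V_1 - V_2)/R2 = (5 - 0)/300 = 0.01667 A
P_R2 = I_R2² × R2 = (0.01667)² × 300 = 0.08333 W

Final answer: 0.08333 W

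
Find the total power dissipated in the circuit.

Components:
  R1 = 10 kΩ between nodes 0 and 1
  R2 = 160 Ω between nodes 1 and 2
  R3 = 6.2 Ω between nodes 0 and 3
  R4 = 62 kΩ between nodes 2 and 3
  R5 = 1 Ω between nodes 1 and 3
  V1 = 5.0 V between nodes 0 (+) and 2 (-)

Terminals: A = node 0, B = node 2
Nodal analysis, taking node 2 as the 0 V reference.
Source V1 fixes V_0 = 5 V.
KCL at each unknown node (sum of currents leaving = 0; resistances in Ω):
  Node 1: (V_1 - 5)/10000 + (V_1 - 0)/160 + (V_1 - V_3)/1 = 0
  Node 3: (V_3 - 5)/6.2 + (V_3 - 0)/62000 + (V_3 - V_1)/1 = 0
Collecting terms (coefficients in siemens):
  1.006·V_1 - 1·V_3 = 0.0005
  1.161·V_3 - 1·V_1 = 0.8065
Determinant D = (1.006)(1.161) - (-1)(-1) = 0.1687
V_1 = [(0.0005)(1.161) - (-1)(0.8065)]/D = 4.784 V
V_3 = [(1.006)(0.8065) - (0.0005)(-1)]/D = 4.814 V
Power in each resistor, P = (ΔV)²/R:
  P_R1 = (5 - 4.784)²/10000 = 0.000004649 W
  P_R2 = (4.784 - 0)²/160 = 0.1431 W
  P_R3 = (5 - 4.814)²/6.2 = 0.005565 W
  P_R4 = (0 - 4.814)²/62000 = 0.0003738 W
  P_R5 = (4.784 - 4.814)²/1 = 0.0008929 W
P_total = P_R1 + P_R2 + P_R3 + P_R4 + P_R5 = 0.1499 W

Final answer: 0.1499 W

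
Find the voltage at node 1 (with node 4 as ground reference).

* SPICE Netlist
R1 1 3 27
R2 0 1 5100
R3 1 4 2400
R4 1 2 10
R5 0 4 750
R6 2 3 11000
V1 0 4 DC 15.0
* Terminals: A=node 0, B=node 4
Nodal analysis, taking node 4 as the 0 V reference.
Source V1 fixes V_0 = 15 V.
KCL at each unknown node (sum of currents leaving = 0; resistances in Ω):
  Node 1: (V_1 - V_3)/27 + (V_1 - 15)/5100 + (V_1 - 0)/2400 + (V_1 - V_2)/10 = 0
  Node 2: (V_2 - V_1)/10 + (V_2 - V_3)/11000 = 0
  Node 3: (V_3 - V_1)/27 + (V_3 - V_2)/11000 = 0
Collecting terms (coefficients in siemens):
  0.1376·V_1 - 0.1·V_2 - 0.03704·V_3 = 0.002941
  0.1001·V_2 - 0.1·V_1 - 0.00009091·V_3 = 0
  0.03713·V_3 - 0.03704·V_1 - 0.00009091·V_2 = 0
Solving these 3 simultaneous equations (Gaussian elimination) gives:
  V_1 = 4.8 V, V_2 = 4.8 V, V_3 = 4.8 V
The requested potential is V_1 = 4.8 V.

Final answer: V_1 = 4.8 V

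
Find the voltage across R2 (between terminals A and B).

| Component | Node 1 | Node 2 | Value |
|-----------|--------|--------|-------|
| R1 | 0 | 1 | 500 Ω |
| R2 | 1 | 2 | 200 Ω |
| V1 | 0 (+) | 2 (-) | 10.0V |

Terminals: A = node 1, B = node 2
R1 and R2 are in series across V1 (node 0 → node 1 → node 2), and the output A–B is taken across R2, so this is a voltage divider.
Series current: I = V1/(R1 + R2) = 10/(500 + 200) = 10/700 = 0.01429 A
V_R2 = I × R2 = V1 × R2/(R1 + R2) = 10 × 200/700 = 2.857 V

Final answer: 2.857 V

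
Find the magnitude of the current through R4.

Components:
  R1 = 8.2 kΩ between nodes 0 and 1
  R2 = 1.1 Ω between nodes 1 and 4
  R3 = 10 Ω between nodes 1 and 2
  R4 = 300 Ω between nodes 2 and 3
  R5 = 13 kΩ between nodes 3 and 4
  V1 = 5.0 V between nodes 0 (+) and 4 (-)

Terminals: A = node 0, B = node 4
Nodal analysis, taking node 4 as the 0 V reference.
Source V1 fixes V_0 = 5 V.
KCL at each unknown node (sum of currents leaving = 0; resistances in Ω):
  Node 1: (V_1 - 5)/8200 + (V_1 - 0)/1.1 + (V_1 - V_2)/10 = 0
  Node 2: (V_2 - V_1)/10 + (V_2 - V_3)/300 = 0
  Node 3: (V_3 - V_2)/300 + (V_3 - 0)/13000 = 0
Collecting terms (coefficients in siemens):
  1.009·V_1 - 0.1·V_2 = 0.0006098
  0.1033·V_2 - 0.1·V_1 - 0.003333·V_3 = 0
  0.00341·V_3 - 0.003333·V_2 = 0
Solving these 3 simultaneous equations (Gaussian elimination) gives:
  V_1 = 0.0006706 V, V_2 = 0.0006701 V, V_3 = 0.000655 V
I_R4 = (V_2 - V_3)/R4 = (0.0006701 - 0.000655)/300 = 0.00000005038 A
|I_R4| = 0.00000005038 A

Final answer: |I_R4| = 5.038e-08 A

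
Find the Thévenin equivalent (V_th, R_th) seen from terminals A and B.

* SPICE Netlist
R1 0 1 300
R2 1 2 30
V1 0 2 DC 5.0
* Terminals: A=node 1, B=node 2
Step 1 — V_th is the open-circuit voltage V_A - V_B (nothing connected across the terminals).
Nodal analysis, taking node 2 as the 0 V reference.
Source V1 fixes V_0 = 5 V.
KCL at each unknown node (sum of currents leaving = 0; resistances in Ω):
  Node 1: (V_1 - 5)/300 + (V_1 - 0)/30 = 0
Collecting terms: 0.03667 × V_1 = 0.01667  =>  V_1 = 0.4545 V
V_th = V_1 - V_2 = 0.4545 - 0 = 0.4545 V
Step 2 — R_th: zero the source — replace V1 by a short circuit (node 2 merges into node 0) — and find the resistance seen between A (node 1) and B (node 0).
Reduce the network between node 1 (A) and node 0 (B) by series/parallel combination:
  Rp1 = R1 ‖ R2 (parallel, both between nodes 0 and 1) = 1/(1/300 + 1/30) = 27.27 Ω
R_th = 27.27 Ω

Final answer: V_th = 0.4545 V, R_th = 27.27 Ω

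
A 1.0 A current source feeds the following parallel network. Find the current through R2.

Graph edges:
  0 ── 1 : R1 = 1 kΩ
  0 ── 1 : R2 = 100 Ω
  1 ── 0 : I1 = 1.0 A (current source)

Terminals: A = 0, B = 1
All resistors sit directly between nodes 0 and 1, so they are in parallel and share one voltage V; the full source current 1 A splits among them.
1/R_par = 1/1000 + 1/100 = 0.011 S  =>  R_par = 90.91 Ω
V = I × R_par = 1 × 90.91 = 90.91 V
I_R2 = V/R2 = 90.91/100 = 0.9091 A

Final answer: 0.9091 A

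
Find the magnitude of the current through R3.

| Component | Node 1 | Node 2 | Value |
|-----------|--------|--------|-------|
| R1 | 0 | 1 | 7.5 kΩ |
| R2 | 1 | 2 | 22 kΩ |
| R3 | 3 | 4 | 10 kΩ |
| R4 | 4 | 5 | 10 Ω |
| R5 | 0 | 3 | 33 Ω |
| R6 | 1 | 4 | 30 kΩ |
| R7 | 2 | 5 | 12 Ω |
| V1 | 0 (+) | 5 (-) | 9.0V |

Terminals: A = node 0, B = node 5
Nodal analysis, taking node 5 as the 0 V reference.
Source V1 fixes V_0 = 9 V.
KCL at each unknown node (sum of currents leaving = 0; resistances in Ω):
  Node 1: (V_1 - 9)/7500 + (V_1 - V_2)/22000 + (V_1 - V_4)/30000 = 0
  Node 2: (V_2 - V_1)/22000 + (V_2 - 0)/12 = 0
  Node 3: (V_3 - V_4)/10000 + (V_3 - 9)/33 = 0
  Node 4: (V_4 - V_3)/10000 + (V_4 - 0)/10 + (V_4 - V_1)/30000 = 0
Collecting terms (coefficients in siemens):
  0.0002121·V_1 - 0.00004545·V_2 - 0.00003333·V_4 = 0.0012
  0.08338·V_2 - 0.00004545·V_1 = 0
  0.0304·V_3 - 0.0001·V_4 = 0.2727
  0.1001·V_4 - 0.00003333·V_1 - 0.0001·V_3 = 0
Solving these 4 simultaneous equations (Gaussian elimination) gives:
  V_1 = 5.66 V, V_2 = 0.003085 V, V_3 = 8.97 V, V_4 = 0.01084 V
I_R3 = (V_3 - V_4)/R3 = (8.97 - 0.01084)/10000 = 0.000896 A
|I_R3| = 0.000896 A

Final answer: |I_R3| = 0.000896 A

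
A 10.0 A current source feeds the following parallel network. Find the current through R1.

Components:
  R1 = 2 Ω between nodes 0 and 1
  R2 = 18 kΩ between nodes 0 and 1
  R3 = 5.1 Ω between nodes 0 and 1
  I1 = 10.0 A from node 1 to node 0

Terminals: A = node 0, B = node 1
All resistors sit directly between nodes 0 and 1, so they are in parallel and share one voltage V; the full source current 10 A splits among them.
1/R_par = 1/2 + 1/18000 + 1/5.1 = 0.6961 S  =>  R_par = 1.437 Ω
V = I × R_par = 10 × 1.437 = 14.37 V
I_R1 = V/R1 = 14.37/2 = 7.183 A

Final answer: 7.183 A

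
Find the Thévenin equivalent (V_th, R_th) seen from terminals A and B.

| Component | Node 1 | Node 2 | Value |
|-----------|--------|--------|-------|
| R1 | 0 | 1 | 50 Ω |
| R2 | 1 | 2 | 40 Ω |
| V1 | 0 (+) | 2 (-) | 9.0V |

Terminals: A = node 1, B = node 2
Step 1 — V_th is the open-circuit voltage V_A - V_B (nothing connected across the terminals).
Nodal analysis, taking node 2 as the 0 V reference.
Source V1 fixes V_0 = 9 V.
KCL at each unknown node (sum of currents leaving = 0; resistances in Ω):
  Node 1: (V_1 - 9)/50 + (V_1 - 0)/40 = 0
Collecting terms: 0.045 × V_1 = 0.18  =>  V_1 = 4 V
V_th = V_1 - V_2 = 4 - 0 = 4 V
Step 2 — R_th: zero the source — replace V1 by a short circuit (node 2 merges into node 0) — and find the resistance seen between A (node 1) and B (node 0).
Reduce the network between node 1 (A) and node 0 (B) by series/parallel combination:
  Rp1 = R1 ‖ R2 (parallel, both between nodes 0 and 1) = 1/(1/50 + 1/40) = 22.22 Ω
R_th = 22.22 Ω

Final answer: V_th = 4 V, R_th = 22.22 Ω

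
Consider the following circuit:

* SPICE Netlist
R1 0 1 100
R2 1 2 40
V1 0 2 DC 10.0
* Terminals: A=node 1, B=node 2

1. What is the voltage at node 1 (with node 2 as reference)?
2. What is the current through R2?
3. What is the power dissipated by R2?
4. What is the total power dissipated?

Nodal analysis, taking node 2 as the 0 V reference.
Source V1 fixes V_0 = 10 V.
KCL at each unknown node (sum of currents leaving = 0; resistances in Ω):
  Node 1: (V_1 - 10)/100 + (V_1 - 0)/40 = 0
Collecting terms: 0.035 × V_1 = 0.1  =>  V_1 = 2.857 V
Part 1:
  Read off the nodal solution: V_1 = 2.857 V
Part 2:
  I_R2 = (V_1 - V_2)/R2 = (2.857 - 0)/40 = 0.07143 A
  Magnitude: I_R2 = 0.07143 A
Part 3:
  I_R2 = (V_1 - V_2)/R2 = (2.857 - 0)/40 = 0.07143 A
  P_R2 = I_R2² × R2 = (0.07143)² × 40 = 0.2041 W
Part 4:
  Power in each resistor, P = (ΔV)²/R:
    P_R1 = (10 - 2.857)²/100 = 0.5102 W
    P_R2 = (2.857 - 0)²/40 = 0.2041 W
  P_total = P_R1 + P_R2 = 0.7143 W

Final answers:
1. V_1 = 2.857 V
2. I_R2 = 0.07143 A
3. P_R2 = 0.2041 W
4. P_total = 0.7143 W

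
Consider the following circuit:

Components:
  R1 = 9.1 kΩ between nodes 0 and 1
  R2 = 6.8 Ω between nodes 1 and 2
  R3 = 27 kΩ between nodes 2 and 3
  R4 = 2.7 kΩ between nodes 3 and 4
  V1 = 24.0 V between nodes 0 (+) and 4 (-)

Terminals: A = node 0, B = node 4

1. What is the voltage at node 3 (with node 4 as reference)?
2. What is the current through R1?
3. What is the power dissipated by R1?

Nodal analysis, taking node 4 as the 0 V reference.
Source V1 fixes V_0 = 24 V.
KCL at each unknown node (sum of currents leaving = 0; resistances in Ω):
  Node 1: (V_1 - 24)/9100 + (V_1 - V_2)/6.8 = 0
  Node 2: (V_2 - V_1)/6.8 + (V_2 - V_3)/27000 = 0
  Node 3: (V_3 - V_2)/27000 + (V_3 - 0)/2700 = 0
Collecting terms (coefficients in siemens):
  0.1472·V_1 - 0.1471·V_2 = 0.002637
  0.1471·V_2 - 0.1471·V_1 - 0.00003704·V_3 = 0
  0.0004074·V_3 - 0.00003704·V_2 = 0
Solving these 3 simultaneous equations (Gaussian elimination) gives:
  V_1 = 18.37 V, V_2 = 18.37 V, V_3 = 1.67 V
Part 1:
  Read off the nodal solution: V_3 = 1.67 V
Part 2:
  I_R1 = (V_0 - V_1)/R1 = (24 - 18.37)/9100 = 0.0006184 A
  Magnitude: I_R1 = 0.0006184 A
Part 3:
  I_R1 = (V_0 - V_1)/R1 = (24 - 18.37)/9100 = 0.0006184 A
  P_R1 = I_R1² × R1 = (0.0006184)² × 9100 = 0.003481 W

Final answers:
1. V_3 = 1.67 V
2. I_R1 = 0.0006184 A
3. P_R1 = 0.003481 W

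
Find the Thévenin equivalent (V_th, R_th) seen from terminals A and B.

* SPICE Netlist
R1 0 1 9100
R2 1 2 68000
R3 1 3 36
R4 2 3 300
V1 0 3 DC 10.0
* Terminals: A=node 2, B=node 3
Step 1 — V_th is the open-circuit voltage V_A - V_B (nothing connected across the terminals).
Nodal analysis, taking node 3 as the 0 V reference.
Source V1 fixes V_0 = 10 V.
KCL at each unknown node (sum of currents leaving = 0; resistances in Ω):
  Node 1: (V_1 - 10)/9100 + (V_1 - V_2)/68000 + (V_1 - 0)/36 = 0
  Node 2: (V_2 - V_1)/68000 + (V_2 - 0)/300 = 0
Collecting terms (coefficients in siemens):
  0.0279·V_1 - 0.00001471·V_2 = 0.001099
  0.003348·V_2 - 0.00001471·V_1 = 0
Determinant D = (0.0279)(0.003348) - (-0.00001471)(-0.00001471) = 0.00009342
V_1 = [(0.001099)(0.003348) - (-0.00001471)(0)]/D = 0.03938 V
V_2 = [(0.0279)(0) - (0.001099)(-0.00001471)]/D = 0.000173 V
V_th = V_2 - V_3 = 0.000173 - 0 = 0.000173 V
Step 2 — R_th: zero the source — replace V1 by a short circuit (node 3 merges into node 0) — and find the resistance seen between A (node 2) and B (node 0).
Reduce the network between node 2 (A) and node 0 (B) by series/parallel combination:
  Rp1 = R1 ‖ R3 (parallel, both between nodes 0 and 1) = 1/(1/9100 + 1/36) = 35.86 Ω
  Rs1 = R2 + Rp1 (series, joined only at node 1) = 68000 + 35.86 = 68040 Ω
  Rp2 = R4 ‖ Rs1 (parallel, both between nodes 0 and 2) = 1/(1/300 + 1/68040) = 298.7 Ω
R_th = 298.7 Ω

Final answer: V_th = 0.000173 V, R_th = 298.7 Ω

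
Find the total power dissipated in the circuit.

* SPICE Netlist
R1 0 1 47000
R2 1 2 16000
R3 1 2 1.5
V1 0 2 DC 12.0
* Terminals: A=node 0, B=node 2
Nodal analysis, taking node 2 as the 0 V reference.
Source V1 fixes V_0 = 12 V.
KCL at each unknown node (sum of currents leaving = 0; resistances in Ω):
  Node 1: (V_1 - 12)/47000 + (V_1 - 0)/16000 + (V_1 - 0)/1.5 = 0
Collecting terms: 0.6668 × V_1 = 0.0002553  =>  V_1 = 0.0003829 V
Power in each resistor, P = (ΔV)²/R:
  P_R1 = (12 - 0.0003829)²/47000 = 0.003064 W
  P_R2 = (0.0003829 - 0)²/16000 = 0.000000000009165 W
  P_R3 = (0.0003829 - 0)²/1.5 = 0.00000009776 W
P_total = P_R1 + P_R2 + P_R3 = 0.003064 W

Final answer: 0.003064 W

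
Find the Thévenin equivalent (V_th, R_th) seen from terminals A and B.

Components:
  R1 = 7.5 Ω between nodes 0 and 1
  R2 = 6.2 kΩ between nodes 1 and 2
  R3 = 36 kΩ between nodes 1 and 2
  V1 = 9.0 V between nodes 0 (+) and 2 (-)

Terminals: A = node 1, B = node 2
Step 1 — V_th is the open-circuit voltage V_A - V_B (nothing connected across the terminals).
Nodal analysis, taking node 2 as the 0 V reference.
Source V1 fixes V_0 = 9 V.
KCL at each unknown node (sum of currents leaving = 0; resistances in Ω):
  Node 1: (V_1 - 9)/7.5 + (V_1 - 0)/6200 + (V_1 - 0)/36000 = 0
Collecting terms: 0.1335 × V_1 = 1.2  =>  V_1 = 8.987 V
V_th = V_1 - V_2 = 8.987 - 0 = 8.987 V
Step 2 — R_th: zero the source — replace V1 by a short circuit (node 2 merges into node 0) — and find the resistance seen between A (node 1) and B (node 0).
Reduce the network between node 1 (A) and node 0 (B) by series/parallel combination:
  Rp1 = R1 ‖ R2 ‖ R3 (parallel, all between nodes 0 and 1) = 1/(1/7.5 + 1/6200 + 1/36000) = 7.489 Ω
R_th = 7.489 Ω

Final answer: V_th = 8.987 V, R_th = 7.489 Ω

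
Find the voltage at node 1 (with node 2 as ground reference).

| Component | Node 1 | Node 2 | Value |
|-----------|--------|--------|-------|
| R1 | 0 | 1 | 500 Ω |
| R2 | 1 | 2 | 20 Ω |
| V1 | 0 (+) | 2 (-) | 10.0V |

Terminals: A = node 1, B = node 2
Nodal analysis, taking node 2 as the 0 V reference.
Source V1 fixes V_0 = 10 V.
KCL at each unknown node (sum of currents leaving = 0; resistances in Ω):
  Node 1: (V_1 - 10)/500 + (V_1 - 0)/20 = 0
Collecting terms: 0.052 × V_1 = 0.02  =>  V_1 = 0.3846 V
The requested potential is V_1 = 0.3846 V.

Final answer: V_1 = 0.3846 V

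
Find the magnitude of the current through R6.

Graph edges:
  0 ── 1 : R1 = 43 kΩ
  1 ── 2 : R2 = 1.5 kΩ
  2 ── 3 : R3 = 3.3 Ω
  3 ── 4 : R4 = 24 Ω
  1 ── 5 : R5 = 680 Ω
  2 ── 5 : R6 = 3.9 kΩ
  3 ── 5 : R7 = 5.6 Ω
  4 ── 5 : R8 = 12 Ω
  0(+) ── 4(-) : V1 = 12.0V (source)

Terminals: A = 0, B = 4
Nodal analysis, taking node 4 as the 0 V reference.
Source V1 fixes V_0 = 12 V.
KCL at each unknown node (sum of currents leaving = 0; resistances in Ω):
  Node 1: (V_1 - 12)/43000 + (V_1 - V_2)/1500 + (V_1 - V_5)/680 = 0
  Node 2: (V_2 - V_1)/1500 + (V_2 - V_3)/3.3 + (V_2 - V_5)/3900 = 0
  Node 3: (V_3 - V_2)/3.3 + (V_3 - 0)/24 + (V_3 - V_5)/5.6 = 0
  Node 5: (V_5 - V_1)/680 + (V_5 - V_2)/3900 + (V_5 - V_3)/5.6 + (V_5 - 0)/12 = 0
Collecting terms (coefficients in siemens):
  0.002161·V_1 - 0.0006667·V_2 - 0.001471·V_5 = 0.0002791
  0.304·V_2 - 0.0006667·V_1 - 0.303·V_3 - 0.0002564·V_5 = 0
  0.5233·V_3 - 0.303·V_2 - 0.1786·V_5 = 0
  0.2636·V_5 - 0.001471·V_1 - 0.0002564·V_2 - 0.1786·V_3 = 0
Solving these 4 simultaneous equations (Gaussian elimination) gives:
  V_1 = 0.1314 V, V_2 = 0.002472 V, V_3 = 0.002188 V, V_5 = 0.002218 V
I_R6 = (V_2 - V_5)/R6 = (0.002472 - 0.002218)/3900 = 0.00000006513 A
|I_R6| = 0.00000006513 A

Final answer: |I_R6| = 6.513e-08 A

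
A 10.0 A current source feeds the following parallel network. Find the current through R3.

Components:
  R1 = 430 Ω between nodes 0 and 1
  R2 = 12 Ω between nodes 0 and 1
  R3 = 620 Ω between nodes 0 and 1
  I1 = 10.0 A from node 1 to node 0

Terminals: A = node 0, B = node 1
All resistors sit directly between nodes 0 and 1, so they are in parallel and share one voltage V; the full source current 10 A splits among them.
1/R_par = 1/430 + 1/12 + 1/620 = 0.08727 S  =>  R_par = 11.46 Ω
V = I × R_par = 10 × 11.46 = 114.6 V
I_R3 = V/R3 = 114.6/620 = 0.1848 A

Final answer: 0.1848 A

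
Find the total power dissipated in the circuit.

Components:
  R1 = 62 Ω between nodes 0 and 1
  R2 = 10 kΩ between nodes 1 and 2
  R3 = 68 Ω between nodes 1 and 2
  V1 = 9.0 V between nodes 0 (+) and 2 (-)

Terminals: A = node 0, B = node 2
Nodal analysis, taking node 2 as the 0 V reference.
Source V1 fixes V_0 = 9 V.
KCL at each unknown node (sum of currents leaving = 0; resistances in Ω):
  Node 1: (V_1 - 9)/62 + (V_1 - 0)/10000 + (V_1 - 0)/68 = 0
Collecting terms: 0.03093 × V_1 = 0.1452  =>  V_1 = 4.692 V
Power in each resistor, P = (ΔV)²/R:
  P_R1 = (9 - 4.692)²/62 = 0.2993 W
  P_R2 = (4.692 - 0)²/10000 = 0.002202 W
  P_R3 = (4.692 - 0)²/68 = 0.3238 W
P_total = P_R1 + P_R2 + P_R3 = 0.6253 W

Final answer: 0.6253 W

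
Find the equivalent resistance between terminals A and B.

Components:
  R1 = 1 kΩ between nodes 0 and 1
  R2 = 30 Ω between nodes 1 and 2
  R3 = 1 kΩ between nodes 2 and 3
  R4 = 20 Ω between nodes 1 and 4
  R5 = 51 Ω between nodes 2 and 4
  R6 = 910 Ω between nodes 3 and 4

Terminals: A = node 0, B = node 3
The network is not a plain series/parallel combination. Inject a 1 A test current into terminal A (node 0) and return it from terminal B (node 3); then R_eq = V_A / (1 A).
Nodal analysis, taking node 3 as the 0 V reference.
Current source I_test pushes 1 A into node 0 and draws it out of node 3.
KCL at each unknown node (sum of currents leaving = 0; resistances in Ω):
  Node 0: (V_0 - V_1)/1000 - 1 = 0
  Node 1: (V_1 - V_0)/1000 + (V_1 - V_2)/30 + (V_1 - V_4)/20 = 0
  Node 2: (V_2 - V_1)/30 + (V_2 - 0)/1000 + (V_2 - V_4)/51 = 0
  Node 4: (V_4 - V_1)/20 + (V_4 - V_2)/51 + (V_4 - 0)/910 = 0
Collecting terms (coefficients in siemens):
  0.001·V_0 - 0.001·V_1 = 1
  0.08433·V_1 - 0.001·V_0 - 0.03333·V_2 - 0.05·V_4 = 0
  0.05394·V_2 - 0.03333·V_1 - 0.01961·V_4 = 0
  0.07071·V_4 - 0.05·V_1 - 0.01961·V_2 = 0
Solving these 4 simultaneous equations (Gaussian elimination) gives:
  V_0 = 1489 V, V_1 = 488.6 V, V_2 = 475.4 V, V_4 = 477.3 V
R_eq = V_0 / 1 A = 1489 Ω = 1.489 kΩ

Final answer: 1.489 kΩ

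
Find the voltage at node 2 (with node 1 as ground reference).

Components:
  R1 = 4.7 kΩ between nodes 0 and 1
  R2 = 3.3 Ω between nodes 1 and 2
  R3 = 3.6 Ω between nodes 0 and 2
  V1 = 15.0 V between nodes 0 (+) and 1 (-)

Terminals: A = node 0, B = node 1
Nodal analysis, taking node 1 as the 0 V reference.
Source V1 fixes V_0 = 15 V.
KCL at each unknown node (sum of currents leaving = 0; resistances in Ω):
  Node 2: (V_2 - 0)/3.3 + (V_2 - 15)/3.6 = 0
Collecting terms: 0.5808 × V_2 = 4.167  =>  V_2 = 7.174 V
The requested potential is V_2 = 7.174 V.

Final answer: V_2 = 7.174 V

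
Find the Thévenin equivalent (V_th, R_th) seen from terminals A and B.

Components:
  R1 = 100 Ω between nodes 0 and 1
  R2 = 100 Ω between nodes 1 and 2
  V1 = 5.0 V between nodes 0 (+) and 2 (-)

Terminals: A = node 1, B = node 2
Step 1 — V_th is the open-circuit voltage V_A - V_B (nothing connected across the terminals).
Nodal analysis, taking node 2 as the 0 V reference.
Source V1 fixes V_0 = 5 V.
KCL at each unknown node (sum of currents leaving = 0; resistances in Ω):
  Node 1: (V_1 - 5)/100 + (V_1 - 0)/100 = 0
Collecting terms: 0.02 × V_1 = 0.05  =>  V_1 = 2.5 V
V_th = V_1 - V_2 = 2.5 - 0 = 2.5 V
Step 2 — R_th: zero the source — replace V1 by a short circuit (node 2 merges into node 0) — and find the resistance seen between A (node 1) and B (node 0).
Reduce the network between node 1 (A) and node 0 (B) by series/parallel combination:
  Rp1 = R1 ‖ R2 (parallel, both between nodes 0 and 1) = 1/(1/100 + 1/100) = 50 Ω
R_th = 50 Ω

Final answer: V_th = 2.5 V, R_th = 50 Ω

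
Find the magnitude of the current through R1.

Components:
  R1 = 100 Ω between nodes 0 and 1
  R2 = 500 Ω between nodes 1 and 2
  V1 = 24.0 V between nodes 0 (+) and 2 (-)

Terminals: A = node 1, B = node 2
Nodal analysis, taking node 2 as the 0 V reference.
Source V1 fixes V_0 = 24 V.
KCL at each unknown node (sum of currents leaving = 0; resistances in Ω):
  Node 1: (V_1 - 24)/100 + (V_1 - 0)/500 = 0
Collecting terms: 0.012 × V_1 = 0.24  =>  V_1 = 20 V
I_R1 = (V_0 - V_1)/R1 = (24 - 20)/100 = 0.04 A
|I_R1| = 0.04 A

Final answer: |I_R1| = 0.04 A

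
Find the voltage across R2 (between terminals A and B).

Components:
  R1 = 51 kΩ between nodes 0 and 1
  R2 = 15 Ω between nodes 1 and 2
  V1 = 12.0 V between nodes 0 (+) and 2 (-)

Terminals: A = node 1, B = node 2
R1 and R2 are in series across V1 (node 0 → node 1 → node 2), and the output A–B is taken across R2, so this is a voltage divider.
Series current: I = V1/(R1 + R2) = 12/(51000 + 15) = 12/51020 = 0.0002352 A
V_R2 = I × R2 = V1 × R2/(R1 + R2) = 12 × 15/51020 = 0.003528 V

Final answer: 0.003528 V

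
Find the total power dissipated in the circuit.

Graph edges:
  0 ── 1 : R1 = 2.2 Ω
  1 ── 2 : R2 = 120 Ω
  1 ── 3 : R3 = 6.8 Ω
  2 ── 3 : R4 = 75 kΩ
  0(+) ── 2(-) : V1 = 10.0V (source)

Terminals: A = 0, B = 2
Nodal analysis, taking node 2 as the 0 V reference.
Source V1 fixes V_0 = 10 V.
KCL at each unknown node (sum of currents leaving = 0; resistances in Ω):
  Node 1: (V_1 - 10)/2.2 + (V_1 - 0)/120 + (V_1 - V_3)/6.8 = 0
  Node 3: (V_3 - V_1)/6.8 + (V_3 - 0)/75000 = 0
Collecting terms (coefficients in siemens):
  0.6099·V_1 - 0.1471·V_3 = 4.545
  0.1471·V_3 - 0.1471·V_1 = 0
Determinant D = (0.6099)(0.1471) - (-0.1471)(-0.1471) = 0.06808
V_1 = [(4.545)(0.1471) - (-0.1471)(0)]/D = 9.82 V
V_3 = [(0.6099)(0) - (4.545)(-0.1471)]/D = 9.819 V
Power in each resistor, P = (ΔV)²/R:
  P_R1 = (10 - 9.82)²/2.2 = 0.01478 W
  P_R2 = (9.82 - 0)²/120 = 0.8036 W
  P_R3 = (9.82 - 9.819)²/6.8 = 0.0000001165 W
  P_R4 = (0 - 9.819)²/75000 = 0.001285 W
P_total = P_R1 + P_R2 + P_R3 + P_R4 = 0.8196 W

Final answer: 0.8196 W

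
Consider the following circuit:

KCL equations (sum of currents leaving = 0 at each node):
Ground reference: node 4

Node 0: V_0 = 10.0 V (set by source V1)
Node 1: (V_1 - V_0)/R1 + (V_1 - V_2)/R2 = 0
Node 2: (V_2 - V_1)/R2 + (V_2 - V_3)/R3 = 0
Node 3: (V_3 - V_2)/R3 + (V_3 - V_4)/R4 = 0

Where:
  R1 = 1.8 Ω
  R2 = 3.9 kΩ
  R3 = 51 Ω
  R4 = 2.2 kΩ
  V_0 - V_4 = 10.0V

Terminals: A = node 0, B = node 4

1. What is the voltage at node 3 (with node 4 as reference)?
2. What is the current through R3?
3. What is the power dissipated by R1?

Nodal analysis, taking node 4 as the 0 V reference.
Source V1 fixes V_0 = 10 V.
KCL at each unknown node (sum of currents leaving = 0; resistances in Ω):
  Node 1: (V_1 - 10)/1.8 + (V_1 - V_2)/3900 = 0
  Node 2: (V_2 - V_1)/3900 + (V_2 - V_3)/51 = 0
  Node 3: (V_3 - V_2)/51 + (V_3 - 0)/2200 = 0
Collecting terms (coefficients in siemens):
  0.5558·V_1 - 0.0002564·V_2 = 5.556
  0.01986·V_2 - 0.0002564·V_1 - 0.01961·V_3 = 0
  0.02006·V_3 - 0.01961·V_2 = 0
Solving these 3 simultaneous equations (Gaussian elimination) gives:
  V_1 = 9.997 V, V_2 = 3.658 V, V_3 = 3.576 V
Part 1:
  Read off the nodal solution: V_3 = 3.576 V
Part 2:
  I_R3 = (V_2 - V_3)/R3 = (3.658 - 3.576)/51 = 0.001625 A
  Magnitude: I_R3 = 0.001625 A
Part 3:
  I_R1 = (V_0 - V_1)/R1 = (10 - 9.997)/1.8 = 0.001625 A
  P_R1 = I_R1² × R1 = (0.001625)² × 1.8 = 0.000004755 W

Final answers:
1. V_3 = 3.576 V
2. I_R3 = 0.001625 A
3. P_R1 = 4.755e-06 W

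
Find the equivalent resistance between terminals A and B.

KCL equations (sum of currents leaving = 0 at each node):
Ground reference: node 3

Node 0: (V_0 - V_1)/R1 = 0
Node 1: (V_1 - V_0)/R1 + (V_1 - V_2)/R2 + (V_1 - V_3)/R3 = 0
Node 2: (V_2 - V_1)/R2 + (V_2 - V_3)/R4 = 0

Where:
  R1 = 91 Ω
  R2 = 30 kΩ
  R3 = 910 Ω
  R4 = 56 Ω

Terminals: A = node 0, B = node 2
Reduce the network between node 0 (A) and node 2 (B) by series/parallel combination:
  Rs1 = R3 + R4 (series, joined only at node 3) = 910 + 56 = 966 Ω
  Rp1 = R2 ‖ Rs1 (parallel, both between nodes 1 and 2) = 1/(1/30000 + 1/966) = 935.9 Ω
  Rs2 = R1 + Rp1 (series, joined only at node 1) = 91 + 935.9 = 1027 Ω
R_eq = 1.027 kΩ

Final answer: 1.027 kΩ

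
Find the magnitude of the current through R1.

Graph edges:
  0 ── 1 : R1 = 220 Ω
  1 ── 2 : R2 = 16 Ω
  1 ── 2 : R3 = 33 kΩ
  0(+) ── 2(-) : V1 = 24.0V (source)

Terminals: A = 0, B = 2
Nodal analysis, taking node 2 as the 0 V reference.
Source V1 fixes V_0 = 24 V.
KCL at each unknown node (sum of currents leaving = 0; resistances in Ω):
  Node 1: (V_1 - 24)/220 + (V_1 - 0)/16 + (V_1 - 0)/33000 = 0
Collecting terms: 0.06708 × V_1 = 0.1091  =>  V_1 = 1.626 V
I_R1 = (V_0 - V_1)/R1 = (24 - 1.626)/220 = 0.1017 A
|I_R1| = 0.1017 A

Final answer: |I_R1| = 0.1017 A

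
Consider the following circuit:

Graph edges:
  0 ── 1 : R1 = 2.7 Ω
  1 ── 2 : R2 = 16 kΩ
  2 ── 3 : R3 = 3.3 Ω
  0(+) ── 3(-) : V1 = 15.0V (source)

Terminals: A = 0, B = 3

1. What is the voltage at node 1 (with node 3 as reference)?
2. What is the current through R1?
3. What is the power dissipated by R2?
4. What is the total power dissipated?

Nodal analysis, taking node 3 as the 0 V reference.
Source V1 fixes V_0 = 15 V.
KCL at each unknown node (sum of currents leaving = 0; resistances in Ω):
  Node 1: (V_1 - 15)/2.7 + (V_1 - V_2)/16000 = 0
  Node 2: (V_2 - V_1)/16000 + (V_2 - 0)/3.3 = 0
Collecting terms (coefficients in siemens):
  0.3704·V_1 - 0.0000625·V_2 = 5.556
  0.3031·V_2 - 0.0000625·V_1 = 0
Determinant D = (0.3704)(0.3031) - (-0.0000625)(-0.0000625) = 0.1123
V_1 = [(5.556)(0.3031) - (-0.0000625)(0)]/D = 15 V
V_2 = [(0.3704)(0) - (5.556)(-0.0000625)]/D = 0.003093 V
Part 1:
  Read off the nodal solution: V_1 = 15 V
Part 2:
  I_R1 = (V_0 - V_1)/R1 = (15 - 15)/2.7 = 0.0009371 A
  Magnitude: I_R1 = 0.0009371 A
Part 3:
  I_R2 = (V_1 - V_2)/R2 = (15 - 0.003093)/16000 = 0.0009371 A
  P_R2 = I_R2² × R2 = (0.0009371)² × 16000 = 0.01405 W
Part 4:
  Power in each resistor, P = (ΔV)²/R:
    P_R1 = (15 - 15)²/2.7 = 0.000002371 W
    P_R2 = (15 - 0.003093)²/16000 = 0.01405 W
    P_R3 = (0.003093 - 0)²/3.3 = 0.000002898 W
  P_total = P_R1 + P_R2 + P_R3 = 0.01406 W

Final answers:
1. V_1 = 15 V
2. I_R1 = 0.0009371 A
3. P_R2 = 0.01405 W
4. P_total = 0.01406 W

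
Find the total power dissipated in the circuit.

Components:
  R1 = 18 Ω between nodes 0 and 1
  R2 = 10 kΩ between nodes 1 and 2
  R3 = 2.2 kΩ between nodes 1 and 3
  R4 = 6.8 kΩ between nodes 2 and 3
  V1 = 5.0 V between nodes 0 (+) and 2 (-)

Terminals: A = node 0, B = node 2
Nodal analysis, taking node 2 as the 0 V reference.
Source V1 fixes V_0 = 5 V.
KCL at each unknown node (sum of currents leaving = 0; resistances in Ω):
  Node 1: (V_1 - 5)/18 + (V_1 - 0)/10000 + (V_1 - V_3)/2200 = 0
  Node 3: (V_3 - V_1)/2200 + (V_3 - 0)/6800 = 0
Collecting terms (coefficients in siemens):
  0.05611·V_1 - 0.0004545·V_3 = 0.2778
  0.0006016·V_3 - 0.0004545·V_1 = 0
Determinant D = (0.05611)(0.0006016) - (-0.0004545)(-0.0004545) = 0.00003355
V_1 = [(0.2778)(0.0006016) - (-0.0004545)(0)]/D = 4.981 V
V_3 = [(0.05611)(0) - (0.2778)(-0.0004545)]/D = 3.763 V
Power in each resistor, P = (ΔV)²/R:
  P_R1 = (5 - 4.981)²/18 = 0.0000199 W
  P_R2 = (4.981 - 0)²/10000 = 0.002481 W
  P_R3 = (4.981 - 3.763)²/2200 = 0.0006739 W
  P_R4 = (0 - 3.763)²/6800 = 0.002083 W
P_total = P_R1 + P_R2 + P_R3 + P_R4 = 0.005258 W

Final answer: 0.005258 W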